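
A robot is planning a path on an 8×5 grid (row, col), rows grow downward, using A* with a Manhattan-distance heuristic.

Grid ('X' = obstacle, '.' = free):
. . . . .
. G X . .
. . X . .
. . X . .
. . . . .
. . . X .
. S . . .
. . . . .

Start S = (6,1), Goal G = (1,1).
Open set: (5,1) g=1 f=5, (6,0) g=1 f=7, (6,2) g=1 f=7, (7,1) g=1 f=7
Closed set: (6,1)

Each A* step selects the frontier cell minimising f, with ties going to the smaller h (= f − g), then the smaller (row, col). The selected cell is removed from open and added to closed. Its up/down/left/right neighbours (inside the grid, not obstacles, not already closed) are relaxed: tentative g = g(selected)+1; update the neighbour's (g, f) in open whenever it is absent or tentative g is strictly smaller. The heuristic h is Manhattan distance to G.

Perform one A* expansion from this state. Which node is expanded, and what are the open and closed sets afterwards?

expanded=(5,1); open=[(4,1) g=2 f=5, (5,0) g=2 f=7, (5,2) g=2 f=7, (6,0) g=1 f=7, (6,2) g=1 f=7, (7,1) g=1 f=7]; closed=[(5,1), (6,1)]

step 1: expand (5,1) (f=5, h=4) → closed; open now [(4,1) g=2 f=5, (5,0) g=2 f=7, (5,2) g=2 f=7, (6,0) g=1 f=7, (6,2) g=1 f=7, (7,1) g=1 f=7]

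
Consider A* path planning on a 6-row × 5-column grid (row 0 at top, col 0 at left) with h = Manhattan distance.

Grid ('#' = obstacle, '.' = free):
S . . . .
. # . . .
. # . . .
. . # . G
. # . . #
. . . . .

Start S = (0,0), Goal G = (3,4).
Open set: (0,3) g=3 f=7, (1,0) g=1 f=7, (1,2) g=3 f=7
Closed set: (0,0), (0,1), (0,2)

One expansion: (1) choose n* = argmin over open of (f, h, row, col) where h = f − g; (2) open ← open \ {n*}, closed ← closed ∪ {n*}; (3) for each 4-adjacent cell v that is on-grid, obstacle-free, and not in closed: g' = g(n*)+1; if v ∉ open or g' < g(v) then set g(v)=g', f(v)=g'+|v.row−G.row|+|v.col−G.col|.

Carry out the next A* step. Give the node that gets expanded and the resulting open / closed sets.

expanded=(0,3); open=[(0,4) g=4 f=7, (1,0) g=1 f=7, (1,2) g=3 f=7, (1,3) g=4 f=7]; closed=[(0,0), (0,1), (0,2), (0,3)]

step 1: expand (0,3) (f=7, h=4) → closed; open now [(0,4) g=4 f=7, (1,0) g=1 f=7, (1,2) g=3 f=7, (1,3) g=4 f=7]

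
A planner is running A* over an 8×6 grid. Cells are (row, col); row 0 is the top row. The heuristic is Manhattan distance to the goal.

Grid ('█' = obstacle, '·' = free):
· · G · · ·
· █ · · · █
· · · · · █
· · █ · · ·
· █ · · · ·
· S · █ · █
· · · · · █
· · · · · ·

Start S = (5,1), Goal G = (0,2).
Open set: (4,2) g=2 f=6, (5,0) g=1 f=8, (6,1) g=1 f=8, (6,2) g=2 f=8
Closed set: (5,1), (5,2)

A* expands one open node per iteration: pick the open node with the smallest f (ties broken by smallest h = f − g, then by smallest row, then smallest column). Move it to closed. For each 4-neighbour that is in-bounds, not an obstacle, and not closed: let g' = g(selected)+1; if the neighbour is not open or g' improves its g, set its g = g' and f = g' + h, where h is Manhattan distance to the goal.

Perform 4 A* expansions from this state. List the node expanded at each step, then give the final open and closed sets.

step 1: expand (4,2) (f=6, h=4) → closed; open now [(4,3) g=3 f=8, (5,0) g=1 f=8, (6,1) g=1 f=8, (6,2) g=2 f=8]
step 2: expand (4,3) (f=8, h=5) → closed; open now [(3,3) g=4 f=8, (4,4) g=4 f=10, (5,0) g=1 f=8, (6,1) g=1 f=8, (6,2) g=2 f=8]
step 3: expand (3,3) (f=8, h=4) → closed; open now [(2,3) g=5 f=8, (3,4) g=5 f=10, (4,4) g=4 f=10, (5,0) g=1 f=8, (6,1) g=1 f=8, (6,2) g=2 f=8]
step 4: expand (2,3) (f=8, h=3) → closed; open now [(1,3) g=6 f=8, (2,2) g=6 f=8, (2,4) g=6 f=10, (3,4) g=5 f=10, (4,4) g=4 f=10, (5,0) g=1 f=8, (6,1) g=1 f=8, (6,2) g=2 f=8]

order=[(4,2) → (4,3) → (3,3) → (2,3)]; open=[(1,3) g=6 f=8, (2,2) g=6 f=8, (2,4) g=6 f=10, (3,4) g=5 f=10, (4,4) g=4 f=10, (5,0) g=1 f=8, (6,1) g=1 f=8, (6,2) g=2 f=8]; closed=[(2,3), (3,3), (4,2), (4,3), (5,1), (5,2)]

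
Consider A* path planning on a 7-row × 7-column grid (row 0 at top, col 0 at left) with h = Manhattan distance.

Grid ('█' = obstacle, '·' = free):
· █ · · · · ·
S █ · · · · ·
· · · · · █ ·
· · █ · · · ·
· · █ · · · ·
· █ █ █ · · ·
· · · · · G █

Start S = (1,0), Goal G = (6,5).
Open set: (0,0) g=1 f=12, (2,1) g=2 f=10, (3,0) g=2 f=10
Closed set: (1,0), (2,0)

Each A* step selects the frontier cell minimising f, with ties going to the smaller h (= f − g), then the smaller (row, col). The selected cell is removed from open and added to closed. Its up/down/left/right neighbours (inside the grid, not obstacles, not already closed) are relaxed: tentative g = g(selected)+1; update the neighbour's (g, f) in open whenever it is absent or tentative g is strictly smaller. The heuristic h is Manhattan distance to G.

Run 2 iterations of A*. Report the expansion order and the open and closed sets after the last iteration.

step 1: expand (2,1) (f=10, h=8) → closed; open now [(0,0) g=1 f=12, (2,2) g=3 f=10, (3,0) g=2 f=10, (3,1) g=3 f=10]
step 2: expand (2,2) (f=10, h=7) → closed; open now [(0,0) g=1 f=12, (1,2) g=4 f=12, (2,3) g=4 f=10, (3,0) g=2 f=10, (3,1) g=3 f=10]

order=[(2,1) → (2,2)]; open=[(0,0) g=1 f=12, (1,2) g=4 f=12, (2,3) g=4 f=10, (3,0) g=2 f=10, (3,1) g=3 f=10]; closed=[(1,0), (2,0), (2,1), (2,2)]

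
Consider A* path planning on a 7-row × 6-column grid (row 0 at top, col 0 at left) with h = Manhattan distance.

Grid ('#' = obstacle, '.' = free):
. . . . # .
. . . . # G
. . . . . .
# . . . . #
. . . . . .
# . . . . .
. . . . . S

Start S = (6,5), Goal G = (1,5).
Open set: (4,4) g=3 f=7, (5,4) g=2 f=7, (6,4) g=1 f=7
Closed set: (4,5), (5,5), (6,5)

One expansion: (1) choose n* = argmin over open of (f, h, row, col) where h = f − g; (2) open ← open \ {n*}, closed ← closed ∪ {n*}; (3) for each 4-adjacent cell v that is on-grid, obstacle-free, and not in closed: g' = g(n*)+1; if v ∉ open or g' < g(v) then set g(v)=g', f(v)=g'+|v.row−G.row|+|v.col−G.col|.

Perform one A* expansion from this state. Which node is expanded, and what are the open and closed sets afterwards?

expanded=(4,4); open=[(3,4) g=4 f=7, (4,3) g=4 f=9, (5,4) g=2 f=7, (6,4) g=1 f=7]; closed=[(4,4), (4,5), (5,5), (6,5)]

step 1: expand (4,4) (f=7, h=4) → closed; open now [(3,4) g=4 f=7, (4,3) g=4 f=9, (5,4) g=2 f=7, (6,4) g=1 f=7]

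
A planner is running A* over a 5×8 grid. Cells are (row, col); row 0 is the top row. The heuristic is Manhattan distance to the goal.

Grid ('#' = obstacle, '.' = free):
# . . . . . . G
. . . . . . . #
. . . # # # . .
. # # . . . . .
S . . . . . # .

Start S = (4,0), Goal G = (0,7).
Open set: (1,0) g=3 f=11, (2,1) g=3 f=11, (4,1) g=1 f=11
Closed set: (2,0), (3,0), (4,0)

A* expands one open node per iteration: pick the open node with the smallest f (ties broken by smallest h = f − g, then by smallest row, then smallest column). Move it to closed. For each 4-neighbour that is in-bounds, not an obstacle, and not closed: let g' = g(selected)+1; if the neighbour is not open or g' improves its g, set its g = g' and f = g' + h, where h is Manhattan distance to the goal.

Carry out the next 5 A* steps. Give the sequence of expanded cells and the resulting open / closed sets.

order=[(1,0) → (1,1) → (0,1) → (0,2) → (0,3)]; open=[(0,4) g=8 f=11, (1,2) g=5 f=11, (1,3) g=8 f=13, (2,1) g=3 f=11, (4,1) g=1 f=11]; closed=[(0,1), (0,2), (0,3), (1,0), (1,1), (2,0), (3,0), (4,0)]

step 1: expand (1,0) (f=11, h=8) → closed; open now [(1,1) g=4 f=11, (2,1) g=3 f=11, (4,1) g=1 f=11]
step 2: expand (1,1) (f=11, h=7) → closed; open now [(0,1) g=5 f=11, (1,2) g=5 f=11, (2,1) g=3 f=11, (4,1) g=1 f=11]
step 3: expand (0,1) (f=11, h=6) → closed; open now [(0,2) g=6 f=11, (1,2) g=5 f=11, (2,1) g=3 f=11, (4,1) g=1 f=11]
step 4: expand (0,2) (f=11, h=5) → closed; open now [(0,3) g=7 f=11, (1,2) g=5 f=11, (2,1) g=3 f=11, (4,1) g=1 f=11]
step 5: expand (0,3) (f=11, h=4) → closed; open now [(0,4) g=8 f=11, (1,2) g=5 f=11, (1,3) g=8 f=13, (2,1) g=3 f=11, (4,1) g=1 f=11]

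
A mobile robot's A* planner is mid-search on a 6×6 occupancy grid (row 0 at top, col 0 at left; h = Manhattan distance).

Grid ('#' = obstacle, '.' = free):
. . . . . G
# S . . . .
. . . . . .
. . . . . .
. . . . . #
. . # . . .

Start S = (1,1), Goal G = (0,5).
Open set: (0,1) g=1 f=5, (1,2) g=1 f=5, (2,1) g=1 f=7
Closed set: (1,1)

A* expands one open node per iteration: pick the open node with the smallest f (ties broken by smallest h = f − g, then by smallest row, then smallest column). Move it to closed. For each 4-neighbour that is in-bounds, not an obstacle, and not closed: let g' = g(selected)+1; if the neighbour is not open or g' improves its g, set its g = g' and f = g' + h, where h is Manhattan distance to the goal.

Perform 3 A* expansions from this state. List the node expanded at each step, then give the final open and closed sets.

order=[(0,1) → (0,2) → (0,3)]; open=[(0,0) g=2 f=7, (0,4) g=4 f=5, (1,2) g=1 f=5, (1,3) g=4 f=7, (2,1) g=1 f=7]; closed=[(0,1), (0,2), (0,3), (1,1)]

step 1: expand (0,1) (f=5, h=4) → closed; open now [(0,0) g=2 f=7, (0,2) g=2 f=5, (1,2) g=1 f=5, (2,1) g=1 f=7]
step 2: expand (0,2) (f=5, h=3) → closed; open now [(0,0) g=2 f=7, (0,3) g=3 f=5, (1,2) g=1 f=5, (2,1) g=1 f=7]
step 3: expand (0,3) (f=5, h=2) → closed; open now [(0,0) g=2 f=7, (0,4) g=4 f=5, (1,2) g=1 f=5, (1,3) g=4 f=7, (2,1) g=1 f=7]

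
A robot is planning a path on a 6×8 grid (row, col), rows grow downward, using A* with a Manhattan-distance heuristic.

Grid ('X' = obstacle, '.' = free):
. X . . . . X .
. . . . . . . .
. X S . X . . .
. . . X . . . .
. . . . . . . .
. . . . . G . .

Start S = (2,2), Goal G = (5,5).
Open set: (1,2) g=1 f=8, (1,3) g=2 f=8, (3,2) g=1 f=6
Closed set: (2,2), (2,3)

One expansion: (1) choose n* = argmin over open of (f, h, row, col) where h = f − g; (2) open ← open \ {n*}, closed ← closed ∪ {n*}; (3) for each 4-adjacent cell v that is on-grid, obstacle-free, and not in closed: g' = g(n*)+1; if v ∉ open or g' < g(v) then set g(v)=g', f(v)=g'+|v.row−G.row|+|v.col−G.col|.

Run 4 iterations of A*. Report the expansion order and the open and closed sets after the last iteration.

order=[(3,2) → (4,2) → (4,3) → (4,4)]; open=[(1,2) g=1 f=8, (1,3) g=2 f=8, (3,1) g=2 f=8, (3,4) g=5 f=8, (4,1) g=3 f=8, (4,5) g=5 f=6, (5,2) g=3 f=6, (5,3) g=4 f=6, (5,4) g=5 f=6]; closed=[(2,2), (2,3), (3,2), (4,2), (4,3), (4,4)]

step 1: expand (3,2) (f=6, h=5) → closed; open now [(1,2) g=1 f=8, (1,3) g=2 f=8, (3,1) g=2 f=8, (4,2) g=2 f=6]
step 2: expand (4,2) (f=6, h=4) → closed; open now [(1,2) g=1 f=8, (1,3) g=2 f=8, (3,1) g=2 f=8, (4,1) g=3 f=8, (4,3) g=3 f=6, (5,2) g=3 f=6]
step 3: expand (4,3) (f=6, h=3) → closed; open now [(1,2) g=1 f=8, (1,3) g=2 f=8, (3,1) g=2 f=8, (4,1) g=3 f=8, (4,4) g=4 f=6, (5,2) g=3 f=6, (5,3) g=4 f=6]
step 4: expand (4,4) (f=6, h=2) → closed; open now [(1,2) g=1 f=8, (1,3) g=2 f=8, (3,1) g=2 f=8, (3,4) g=5 f=8, (4,1) g=3 f=8, (4,5) g=5 f=6, (5,2) g=3 f=6, (5,3) g=4 f=6, (5,4) g=5 f=6]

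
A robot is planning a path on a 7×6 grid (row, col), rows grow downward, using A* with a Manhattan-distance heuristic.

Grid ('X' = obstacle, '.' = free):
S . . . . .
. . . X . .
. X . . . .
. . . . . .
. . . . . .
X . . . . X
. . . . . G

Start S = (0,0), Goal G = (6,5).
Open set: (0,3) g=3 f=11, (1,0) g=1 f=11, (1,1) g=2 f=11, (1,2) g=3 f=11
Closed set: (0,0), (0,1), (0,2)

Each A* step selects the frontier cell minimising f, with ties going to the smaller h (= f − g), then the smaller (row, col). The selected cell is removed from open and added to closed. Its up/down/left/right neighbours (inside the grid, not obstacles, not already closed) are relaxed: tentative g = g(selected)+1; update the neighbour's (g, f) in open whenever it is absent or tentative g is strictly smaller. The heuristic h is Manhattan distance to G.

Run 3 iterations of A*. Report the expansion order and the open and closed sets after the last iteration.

order=[(0,3) → (0,4) → (0,5)]; open=[(1,0) g=1 f=11, (1,1) g=2 f=11, (1,2) g=3 f=11, (1,4) g=5 f=11, (1,5) g=6 f=11]; closed=[(0,0), (0,1), (0,2), (0,3), (0,4), (0,5)]

step 1: expand (0,3) (f=11, h=8) → closed; open now [(0,4) g=4 f=11, (1,0) g=1 f=11, (1,1) g=2 f=11, (1,2) g=3 f=11]
step 2: expand (0,4) (f=11, h=7) → closed; open now [(0,5) g=5 f=11, (1,0) g=1 f=11, (1,1) g=2 f=11, (1,2) g=3 f=11, (1,4) g=5 f=11]
step 3: expand (0,5) (f=11, h=6) → closed; open now [(1,0) g=1 f=11, (1,1) g=2 f=11, (1,2) g=3 f=11, (1,4) g=5 f=11, (1,5) g=6 f=11]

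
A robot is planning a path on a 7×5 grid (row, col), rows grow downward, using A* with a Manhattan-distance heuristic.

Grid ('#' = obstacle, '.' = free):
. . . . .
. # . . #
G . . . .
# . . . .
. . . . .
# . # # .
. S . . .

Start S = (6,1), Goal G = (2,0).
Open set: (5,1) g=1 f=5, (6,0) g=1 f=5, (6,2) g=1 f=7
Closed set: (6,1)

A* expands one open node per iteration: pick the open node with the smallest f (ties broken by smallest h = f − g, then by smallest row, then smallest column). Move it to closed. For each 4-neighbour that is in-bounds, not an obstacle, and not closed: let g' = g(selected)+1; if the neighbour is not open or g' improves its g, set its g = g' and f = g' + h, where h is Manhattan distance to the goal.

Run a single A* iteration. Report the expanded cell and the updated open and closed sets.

expanded=(5,1); open=[(4,1) g=2 f=5, (6,0) g=1 f=5, (6,2) g=1 f=7]; closed=[(5,1), (6,1)]

step 1: expand (5,1) (f=5, h=4) → closed; open now [(4,1) g=2 f=5, (6,0) g=1 f=5, (6,2) g=1 f=7]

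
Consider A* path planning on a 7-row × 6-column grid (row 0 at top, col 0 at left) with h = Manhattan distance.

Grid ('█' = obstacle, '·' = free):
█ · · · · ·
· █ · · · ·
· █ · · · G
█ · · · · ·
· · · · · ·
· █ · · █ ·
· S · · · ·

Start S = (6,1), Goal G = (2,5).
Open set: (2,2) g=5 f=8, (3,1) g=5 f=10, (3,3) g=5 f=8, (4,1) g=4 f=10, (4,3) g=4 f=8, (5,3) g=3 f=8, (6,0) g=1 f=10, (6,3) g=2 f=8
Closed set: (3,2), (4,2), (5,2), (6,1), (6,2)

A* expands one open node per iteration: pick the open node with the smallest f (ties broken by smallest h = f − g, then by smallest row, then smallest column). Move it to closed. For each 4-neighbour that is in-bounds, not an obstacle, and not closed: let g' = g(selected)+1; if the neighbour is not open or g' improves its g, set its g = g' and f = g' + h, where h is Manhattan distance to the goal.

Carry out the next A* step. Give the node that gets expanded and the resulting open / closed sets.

step 1: expand (2,2) (f=8, h=3) → closed; open now [(1,2) g=6 f=10, (2,3) g=6 f=8, (3,1) g=5 f=10, (3,3) g=5 f=8, (4,1) g=4 f=10, (4,3) g=4 f=8, (5,3) g=3 f=8, (6,0) g=1 f=10, (6,3) g=2 f=8]

expanded=(2,2); open=[(1,2) g=6 f=10, (2,3) g=6 f=8, (3,1) g=5 f=10, (3,3) g=5 f=8, (4,1) g=4 f=10, (4,3) g=4 f=8, (5,3) g=3 f=8, (6,0) g=1 f=10, (6,3) g=2 f=8]; closed=[(2,2), (3,2), (4,2), (5,2), (6,1), (6,2)]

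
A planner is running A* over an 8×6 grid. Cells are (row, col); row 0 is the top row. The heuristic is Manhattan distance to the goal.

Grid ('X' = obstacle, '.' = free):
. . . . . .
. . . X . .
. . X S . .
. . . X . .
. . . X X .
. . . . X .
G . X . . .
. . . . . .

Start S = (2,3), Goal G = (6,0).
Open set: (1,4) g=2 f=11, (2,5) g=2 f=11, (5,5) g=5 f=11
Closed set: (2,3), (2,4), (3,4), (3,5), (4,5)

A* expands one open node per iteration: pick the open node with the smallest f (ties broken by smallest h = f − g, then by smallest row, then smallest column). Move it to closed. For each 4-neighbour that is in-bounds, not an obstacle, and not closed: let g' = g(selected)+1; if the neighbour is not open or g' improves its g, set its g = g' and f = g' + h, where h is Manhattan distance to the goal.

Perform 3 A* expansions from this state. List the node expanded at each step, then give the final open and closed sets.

order=[(5,5) → (6,5) → (6,4)]; open=[(1,4) g=2 f=11, (2,5) g=2 f=11, (6,3) g=8 f=11, (7,4) g=8 f=13, (7,5) g=7 f=13]; closed=[(2,3), (2,4), (3,4), (3,5), (4,5), (5,5), (6,4), (6,5)]

step 1: expand (5,5) (f=11, h=6) → closed; open now [(1,4) g=2 f=11, (2,5) g=2 f=11, (6,5) g=6 f=11]
step 2: expand (6,5) (f=11, h=5) → closed; open now [(1,4) g=2 f=11, (2,5) g=2 f=11, (6,4) g=7 f=11, (7,5) g=7 f=13]
step 3: expand (6,4) (f=11, h=4) → closed; open now [(1,4) g=2 f=11, (2,5) g=2 f=11, (6,3) g=8 f=11, (7,4) g=8 f=13, (7,5) g=7 f=13]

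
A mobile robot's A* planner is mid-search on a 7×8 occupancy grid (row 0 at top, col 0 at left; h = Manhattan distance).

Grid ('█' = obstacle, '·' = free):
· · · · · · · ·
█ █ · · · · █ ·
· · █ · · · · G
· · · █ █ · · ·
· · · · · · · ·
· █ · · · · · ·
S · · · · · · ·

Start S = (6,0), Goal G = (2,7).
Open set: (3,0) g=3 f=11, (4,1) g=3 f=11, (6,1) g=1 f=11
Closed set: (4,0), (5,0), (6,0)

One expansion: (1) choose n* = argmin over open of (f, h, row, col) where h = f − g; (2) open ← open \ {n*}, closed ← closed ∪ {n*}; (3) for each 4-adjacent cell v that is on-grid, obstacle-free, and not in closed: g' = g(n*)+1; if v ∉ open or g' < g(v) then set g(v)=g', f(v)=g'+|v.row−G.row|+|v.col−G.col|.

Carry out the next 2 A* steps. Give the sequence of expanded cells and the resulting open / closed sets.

order=[(3,0) → (2,0)]; open=[(2,1) g=5 f=11, (3,1) g=4 f=11, (4,1) g=3 f=11, (6,1) g=1 f=11]; closed=[(2,0), (3,0), (4,0), (5,0), (6,0)]

step 1: expand (3,0) (f=11, h=8) → closed; open now [(2,0) g=4 f=11, (3,1) g=4 f=11, (4,1) g=3 f=11, (6,1) g=1 f=11]
step 2: expand (2,0) (f=11, h=7) → closed; open now [(2,1) g=5 f=11, (3,1) g=4 f=11, (4,1) g=3 f=11, (6,1) g=1 f=11]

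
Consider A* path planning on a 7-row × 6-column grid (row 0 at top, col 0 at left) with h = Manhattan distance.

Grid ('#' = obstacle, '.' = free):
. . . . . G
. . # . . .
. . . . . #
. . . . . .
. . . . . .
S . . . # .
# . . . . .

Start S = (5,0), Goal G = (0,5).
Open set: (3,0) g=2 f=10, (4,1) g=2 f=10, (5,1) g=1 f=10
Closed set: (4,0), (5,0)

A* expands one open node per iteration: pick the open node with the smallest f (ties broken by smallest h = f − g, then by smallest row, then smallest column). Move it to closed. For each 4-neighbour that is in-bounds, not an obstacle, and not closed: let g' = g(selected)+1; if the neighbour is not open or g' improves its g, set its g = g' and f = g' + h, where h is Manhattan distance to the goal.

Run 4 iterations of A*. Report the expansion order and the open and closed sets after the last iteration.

order=[(3,0) → (2,0) → (1,0) → (0,0)]; open=[(0,1) g=6 f=10, (1,1) g=5 f=10, (2,1) g=4 f=10, (3,1) g=3 f=10, (4,1) g=2 f=10, (5,1) g=1 f=10]; closed=[(0,0), (1,0), (2,0), (3,0), (4,0), (5,0)]

step 1: expand (3,0) (f=10, h=8) → closed; open now [(2,0) g=3 f=10, (3,1) g=3 f=10, (4,1) g=2 f=10, (5,1) g=1 f=10]
step 2: expand (2,0) (f=10, h=7) → closed; open now [(1,0) g=4 f=10, (2,1) g=4 f=10, (3,1) g=3 f=10, (4,1) g=2 f=10, (5,1) g=1 f=10]
step 3: expand (1,0) (f=10, h=6) → closed; open now [(0,0) g=5 f=10, (1,1) g=5 f=10, (2,1) g=4 f=10, (3,1) g=3 f=10, (4,1) g=2 f=10, (5,1) g=1 f=10]
step 4: expand (0,0) (f=10, h=5) → closed; open now [(0,1) g=6 f=10, (1,1) g=5 f=10, (2,1) g=4 f=10, (3,1) g=3 f=10, (4,1) g=2 f=10, (5,1) g=1 f=10]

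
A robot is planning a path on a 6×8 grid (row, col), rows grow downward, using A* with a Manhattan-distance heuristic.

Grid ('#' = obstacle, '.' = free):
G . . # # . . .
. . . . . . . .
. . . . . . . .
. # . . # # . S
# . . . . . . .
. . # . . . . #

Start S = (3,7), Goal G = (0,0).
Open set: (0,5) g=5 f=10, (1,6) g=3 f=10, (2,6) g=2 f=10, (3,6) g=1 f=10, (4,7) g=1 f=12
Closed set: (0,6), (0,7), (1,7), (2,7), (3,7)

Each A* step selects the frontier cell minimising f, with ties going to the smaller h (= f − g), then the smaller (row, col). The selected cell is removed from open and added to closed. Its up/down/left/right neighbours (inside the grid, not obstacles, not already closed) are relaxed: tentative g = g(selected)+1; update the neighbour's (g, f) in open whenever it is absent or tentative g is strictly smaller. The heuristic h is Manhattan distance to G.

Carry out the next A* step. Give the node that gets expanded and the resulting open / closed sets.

step 1: expand (0,5) (f=10, h=5) → closed; open now [(1,5) g=6 f=12, (1,6) g=3 f=10, (2,6) g=2 f=10, (3,6) g=1 f=10, (4,7) g=1 f=12]

expanded=(0,5); open=[(1,5) g=6 f=12, (1,6) g=3 f=10, (2,6) g=2 f=10, (3,6) g=1 f=10, (4,7) g=1 f=12]; closed=[(0,5), (0,6), (0,7), (1,7), (2,7), (3,7)]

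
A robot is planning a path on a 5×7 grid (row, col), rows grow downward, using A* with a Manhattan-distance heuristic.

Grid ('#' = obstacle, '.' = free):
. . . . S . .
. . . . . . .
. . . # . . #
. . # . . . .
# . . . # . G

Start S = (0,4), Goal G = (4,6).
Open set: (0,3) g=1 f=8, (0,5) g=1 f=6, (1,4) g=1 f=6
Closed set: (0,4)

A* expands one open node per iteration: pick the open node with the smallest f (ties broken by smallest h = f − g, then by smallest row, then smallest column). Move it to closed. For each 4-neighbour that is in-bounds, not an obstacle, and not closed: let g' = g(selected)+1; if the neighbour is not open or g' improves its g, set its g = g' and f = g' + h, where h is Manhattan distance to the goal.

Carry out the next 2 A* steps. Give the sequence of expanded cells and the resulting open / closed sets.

order=[(0,5) → (0,6)]; open=[(0,3) g=1 f=8, (1,4) g=1 f=6, (1,5) g=2 f=6, (1,6) g=3 f=6]; closed=[(0,4), (0,5), (0,6)]

step 1: expand (0,5) (f=6, h=5) → closed; open now [(0,3) g=1 f=8, (0,6) g=2 f=6, (1,4) g=1 f=6, (1,5) g=2 f=6]
step 2: expand (0,6) (f=6, h=4) → closed; open now [(0,3) g=1 f=8, (1,4) g=1 f=6, (1,5) g=2 f=6, (1,6) g=3 f=6]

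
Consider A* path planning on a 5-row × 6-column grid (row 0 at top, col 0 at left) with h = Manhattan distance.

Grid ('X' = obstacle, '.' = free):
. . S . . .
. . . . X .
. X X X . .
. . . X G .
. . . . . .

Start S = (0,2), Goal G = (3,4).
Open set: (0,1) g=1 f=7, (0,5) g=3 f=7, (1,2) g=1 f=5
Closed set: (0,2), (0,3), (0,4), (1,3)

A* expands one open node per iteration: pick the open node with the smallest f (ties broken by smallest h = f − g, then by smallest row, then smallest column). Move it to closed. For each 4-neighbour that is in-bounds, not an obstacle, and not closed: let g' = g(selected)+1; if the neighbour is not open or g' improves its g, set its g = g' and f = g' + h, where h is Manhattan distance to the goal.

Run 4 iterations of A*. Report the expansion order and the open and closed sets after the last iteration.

order=[(1,2) → (0,5) → (1,5) → (2,5)]; open=[(0,1) g=1 f=7, (1,1) g=2 f=7, (2,4) g=6 f=7, (3,5) g=6 f=7]; closed=[(0,2), (0,3), (0,4), (0,5), (1,2), (1,3), (1,5), (2,5)]

step 1: expand (1,2) (f=5, h=4) → closed; open now [(0,1) g=1 f=7, (0,5) g=3 f=7, (1,1) g=2 f=7]
step 2: expand (0,5) (f=7, h=4) → closed; open now [(0,1) g=1 f=7, (1,1) g=2 f=7, (1,5) g=4 f=7]
step 3: expand (1,5) (f=7, h=3) → closed; open now [(0,1) g=1 f=7, (1,1) g=2 f=7, (2,5) g=5 f=7]
step 4: expand (2,5) (f=7, h=2) → closed; open now [(0,1) g=1 f=7, (1,1) g=2 f=7, (2,4) g=6 f=7, (3,5) g=6 f=7]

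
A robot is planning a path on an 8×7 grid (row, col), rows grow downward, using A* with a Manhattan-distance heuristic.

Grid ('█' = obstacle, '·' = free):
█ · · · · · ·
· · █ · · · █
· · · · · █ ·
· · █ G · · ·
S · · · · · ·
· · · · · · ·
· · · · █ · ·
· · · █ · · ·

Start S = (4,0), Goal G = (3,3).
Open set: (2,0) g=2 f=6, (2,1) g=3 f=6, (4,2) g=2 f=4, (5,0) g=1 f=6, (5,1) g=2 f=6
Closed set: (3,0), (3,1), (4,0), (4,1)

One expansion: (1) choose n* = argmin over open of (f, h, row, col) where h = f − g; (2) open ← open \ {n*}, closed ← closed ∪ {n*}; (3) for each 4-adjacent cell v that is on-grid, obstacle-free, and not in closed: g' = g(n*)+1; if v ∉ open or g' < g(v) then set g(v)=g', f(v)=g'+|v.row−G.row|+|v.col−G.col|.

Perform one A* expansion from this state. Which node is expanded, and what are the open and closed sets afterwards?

expanded=(4,2); open=[(2,0) g=2 f=6, (2,1) g=3 f=6, (4,3) g=3 f=4, (5,0) g=1 f=6, (5,1) g=2 f=6, (5,2) g=3 f=6]; closed=[(3,0), (3,1), (4,0), (4,1), (4,2)]

step 1: expand (4,2) (f=4, h=2) → closed; open now [(2,0) g=2 f=6, (2,1) g=3 f=6, (4,3) g=3 f=4, (5,0) g=1 f=6, (5,1) g=2 f=6, (5,2) g=3 f=6]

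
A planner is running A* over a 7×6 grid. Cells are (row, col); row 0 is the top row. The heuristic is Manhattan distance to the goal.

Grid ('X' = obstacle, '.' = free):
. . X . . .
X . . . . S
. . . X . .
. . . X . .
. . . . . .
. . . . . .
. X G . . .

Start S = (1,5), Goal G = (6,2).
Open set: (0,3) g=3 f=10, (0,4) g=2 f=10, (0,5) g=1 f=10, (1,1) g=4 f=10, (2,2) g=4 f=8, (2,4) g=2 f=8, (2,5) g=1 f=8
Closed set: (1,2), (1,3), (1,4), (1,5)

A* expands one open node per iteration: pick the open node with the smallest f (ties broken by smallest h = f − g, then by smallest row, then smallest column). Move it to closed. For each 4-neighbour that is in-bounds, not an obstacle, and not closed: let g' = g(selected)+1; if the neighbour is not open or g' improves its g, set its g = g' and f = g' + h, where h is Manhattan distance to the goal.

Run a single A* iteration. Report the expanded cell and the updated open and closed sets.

expanded=(2,2); open=[(0,3) g=3 f=10, (0,4) g=2 f=10, (0,5) g=1 f=10, (1,1) g=4 f=10, (2,1) g=5 f=10, (2,4) g=2 f=8, (2,5) g=1 f=8, (3,2) g=5 f=8]; closed=[(1,2), (1,3), (1,4), (1,5), (2,2)]

step 1: expand (2,2) (f=8, h=4) → closed; open now [(0,3) g=3 f=10, (0,4) g=2 f=10, (0,5) g=1 f=10, (1,1) g=4 f=10, (2,1) g=5 f=10, (2,4) g=2 f=8, (2,5) g=1 f=8, (3,2) g=5 f=8]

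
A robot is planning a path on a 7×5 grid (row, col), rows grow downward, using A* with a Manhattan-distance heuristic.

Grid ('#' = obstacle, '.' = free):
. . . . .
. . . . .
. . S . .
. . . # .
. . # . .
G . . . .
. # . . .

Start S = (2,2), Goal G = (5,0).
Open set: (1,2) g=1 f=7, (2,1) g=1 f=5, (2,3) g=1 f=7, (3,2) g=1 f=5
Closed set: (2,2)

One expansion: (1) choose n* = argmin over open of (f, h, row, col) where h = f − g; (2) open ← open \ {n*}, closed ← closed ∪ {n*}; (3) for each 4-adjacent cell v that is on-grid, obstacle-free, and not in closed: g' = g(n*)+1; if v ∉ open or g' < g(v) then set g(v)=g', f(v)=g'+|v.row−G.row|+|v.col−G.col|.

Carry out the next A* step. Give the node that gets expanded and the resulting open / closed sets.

step 1: expand (2,1) (f=5, h=4) → closed; open now [(1,1) g=2 f=7, (1,2) g=1 f=7, (2,0) g=2 f=5, (2,3) g=1 f=7, (3,1) g=2 f=5, (3,2) g=1 f=5]

expanded=(2,1); open=[(1,1) g=2 f=7, (1,2) g=1 f=7, (2,0) g=2 f=5, (2,3) g=1 f=7, (3,1) g=2 f=5, (3,2) g=1 f=5]; closed=[(2,1), (2,2)]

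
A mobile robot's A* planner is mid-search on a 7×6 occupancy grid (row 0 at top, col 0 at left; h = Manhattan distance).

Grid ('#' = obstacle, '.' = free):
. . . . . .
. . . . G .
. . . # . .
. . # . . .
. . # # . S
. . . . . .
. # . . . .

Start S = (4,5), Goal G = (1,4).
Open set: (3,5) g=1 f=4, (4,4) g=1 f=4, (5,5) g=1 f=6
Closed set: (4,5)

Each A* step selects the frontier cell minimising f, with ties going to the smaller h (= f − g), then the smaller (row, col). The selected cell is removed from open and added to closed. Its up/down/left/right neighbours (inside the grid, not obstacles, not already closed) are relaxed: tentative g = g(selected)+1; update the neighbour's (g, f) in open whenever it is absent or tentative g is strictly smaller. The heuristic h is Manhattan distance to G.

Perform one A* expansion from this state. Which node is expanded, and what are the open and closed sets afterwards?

step 1: expand (3,5) (f=4, h=3) → closed; open now [(2,5) g=2 f=4, (3,4) g=2 f=4, (4,4) g=1 f=4, (5,5) g=1 f=6]

expanded=(3,5); open=[(2,5) g=2 f=4, (3,4) g=2 f=4, (4,4) g=1 f=4, (5,5) g=1 f=6]; closed=[(3,5), (4,5)]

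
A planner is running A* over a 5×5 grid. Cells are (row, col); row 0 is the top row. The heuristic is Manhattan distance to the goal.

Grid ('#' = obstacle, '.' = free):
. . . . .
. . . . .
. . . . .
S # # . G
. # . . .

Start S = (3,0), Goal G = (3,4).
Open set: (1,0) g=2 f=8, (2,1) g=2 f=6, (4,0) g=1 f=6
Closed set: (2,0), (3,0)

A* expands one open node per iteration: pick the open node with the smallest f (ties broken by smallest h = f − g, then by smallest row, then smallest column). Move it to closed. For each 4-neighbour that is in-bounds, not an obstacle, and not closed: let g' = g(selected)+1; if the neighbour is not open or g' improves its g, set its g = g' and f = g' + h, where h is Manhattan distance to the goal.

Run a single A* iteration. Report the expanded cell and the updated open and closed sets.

step 1: expand (2,1) (f=6, h=4) → closed; open now [(1,0) g=2 f=8, (1,1) g=3 f=8, (2,2) g=3 f=6, (4,0) g=1 f=6]

expanded=(2,1); open=[(1,0) g=2 f=8, (1,1) g=3 f=8, (2,2) g=3 f=6, (4,0) g=1 f=6]; closed=[(2,0), (2,1), (3,0)]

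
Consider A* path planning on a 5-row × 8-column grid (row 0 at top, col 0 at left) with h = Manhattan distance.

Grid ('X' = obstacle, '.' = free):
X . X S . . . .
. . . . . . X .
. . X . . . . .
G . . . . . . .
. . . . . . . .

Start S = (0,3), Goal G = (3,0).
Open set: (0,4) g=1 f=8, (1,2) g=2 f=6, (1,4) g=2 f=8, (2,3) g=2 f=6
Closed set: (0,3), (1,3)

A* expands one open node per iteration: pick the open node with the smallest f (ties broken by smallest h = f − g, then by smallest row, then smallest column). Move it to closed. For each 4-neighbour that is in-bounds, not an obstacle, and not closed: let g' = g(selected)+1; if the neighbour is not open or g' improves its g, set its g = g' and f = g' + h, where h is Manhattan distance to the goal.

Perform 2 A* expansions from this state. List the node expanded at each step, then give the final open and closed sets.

step 1: expand (1,2) (f=6, h=4) → closed; open now [(0,4) g=1 f=8, (1,1) g=3 f=6, (1,4) g=2 f=8, (2,3) g=2 f=6]
step 2: expand (1,1) (f=6, h=3) → closed; open now [(0,1) g=4 f=8, (0,4) g=1 f=8, (1,0) g=4 f=6, (1,4) g=2 f=8, (2,1) g=4 f=6, (2,3) g=2 f=6]

order=[(1,2) → (1,1)]; open=[(0,1) g=4 f=8, (0,4) g=1 f=8, (1,0) g=4 f=6, (1,4) g=2 f=8, (2,1) g=4 f=6, (2,3) g=2 f=6]; closed=[(0,3), (1,1), (1,2), (1,3)]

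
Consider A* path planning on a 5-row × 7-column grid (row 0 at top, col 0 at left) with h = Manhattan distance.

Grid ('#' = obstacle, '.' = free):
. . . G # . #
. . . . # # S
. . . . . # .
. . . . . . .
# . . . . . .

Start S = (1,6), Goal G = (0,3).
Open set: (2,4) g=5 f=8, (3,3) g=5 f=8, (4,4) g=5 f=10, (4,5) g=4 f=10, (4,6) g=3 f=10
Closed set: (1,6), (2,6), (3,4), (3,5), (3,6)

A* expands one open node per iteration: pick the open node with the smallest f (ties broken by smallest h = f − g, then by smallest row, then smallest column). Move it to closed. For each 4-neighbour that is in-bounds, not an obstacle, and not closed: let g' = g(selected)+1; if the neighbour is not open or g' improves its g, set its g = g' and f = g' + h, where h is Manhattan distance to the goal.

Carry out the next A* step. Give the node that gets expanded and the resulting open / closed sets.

step 1: expand (2,4) (f=8, h=3) → closed; open now [(2,3) g=6 f=8, (3,3) g=5 f=8, (4,4) g=5 f=10, (4,5) g=4 f=10, (4,6) g=3 f=10]

expanded=(2,4); open=[(2,3) g=6 f=8, (3,3) g=5 f=8, (4,4) g=5 f=10, (4,5) g=4 f=10, (4,6) g=3 f=10]; closed=[(1,6), (2,4), (2,6), (3,4), (3,5), (3,6)]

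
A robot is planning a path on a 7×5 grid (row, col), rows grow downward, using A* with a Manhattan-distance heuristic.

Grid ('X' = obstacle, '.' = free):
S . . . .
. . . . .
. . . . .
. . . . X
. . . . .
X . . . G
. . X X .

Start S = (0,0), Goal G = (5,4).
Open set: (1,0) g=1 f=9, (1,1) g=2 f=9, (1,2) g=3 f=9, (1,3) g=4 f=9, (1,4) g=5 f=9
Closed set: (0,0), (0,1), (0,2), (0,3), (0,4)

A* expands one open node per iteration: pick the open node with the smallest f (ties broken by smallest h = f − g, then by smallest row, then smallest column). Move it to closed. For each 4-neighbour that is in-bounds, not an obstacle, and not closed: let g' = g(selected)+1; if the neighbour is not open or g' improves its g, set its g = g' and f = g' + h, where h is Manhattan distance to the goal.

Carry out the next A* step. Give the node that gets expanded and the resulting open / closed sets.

expanded=(1,4); open=[(1,0) g=1 f=9, (1,1) g=2 f=9, (1,2) g=3 f=9, (1,3) g=4 f=9, (2,4) g=6 f=9]; closed=[(0,0), (0,1), (0,2), (0,3), (0,4), (1,4)]

step 1: expand (1,4) (f=9, h=4) → closed; open now [(1,0) g=1 f=9, (1,1) g=2 f=9, (1,2) g=3 f=9, (1,3) g=4 f=9, (2,4) g=6 f=9]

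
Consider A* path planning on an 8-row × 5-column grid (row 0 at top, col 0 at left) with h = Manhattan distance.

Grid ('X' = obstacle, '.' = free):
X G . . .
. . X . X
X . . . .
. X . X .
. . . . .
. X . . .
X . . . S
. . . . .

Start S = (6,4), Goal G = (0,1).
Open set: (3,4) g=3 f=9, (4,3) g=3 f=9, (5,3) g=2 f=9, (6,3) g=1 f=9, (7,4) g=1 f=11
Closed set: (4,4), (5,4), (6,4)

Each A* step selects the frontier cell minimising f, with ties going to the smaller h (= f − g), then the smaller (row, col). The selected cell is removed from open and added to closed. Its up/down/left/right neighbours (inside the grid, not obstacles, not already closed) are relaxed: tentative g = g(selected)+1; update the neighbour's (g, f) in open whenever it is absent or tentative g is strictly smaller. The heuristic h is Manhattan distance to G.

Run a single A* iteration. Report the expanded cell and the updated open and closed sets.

expanded=(3,4); open=[(2,4) g=4 f=9, (4,3) g=3 f=9, (5,3) g=2 f=9, (6,3) g=1 f=9, (7,4) g=1 f=11]; closed=[(3,4), (4,4), (5,4), (6,4)]

step 1: expand (3,4) (f=9, h=6) → closed; open now [(2,4) g=4 f=9, (4,3) g=3 f=9, (5,3) g=2 f=9, (6,3) g=1 f=9, (7,4) g=1 f=11]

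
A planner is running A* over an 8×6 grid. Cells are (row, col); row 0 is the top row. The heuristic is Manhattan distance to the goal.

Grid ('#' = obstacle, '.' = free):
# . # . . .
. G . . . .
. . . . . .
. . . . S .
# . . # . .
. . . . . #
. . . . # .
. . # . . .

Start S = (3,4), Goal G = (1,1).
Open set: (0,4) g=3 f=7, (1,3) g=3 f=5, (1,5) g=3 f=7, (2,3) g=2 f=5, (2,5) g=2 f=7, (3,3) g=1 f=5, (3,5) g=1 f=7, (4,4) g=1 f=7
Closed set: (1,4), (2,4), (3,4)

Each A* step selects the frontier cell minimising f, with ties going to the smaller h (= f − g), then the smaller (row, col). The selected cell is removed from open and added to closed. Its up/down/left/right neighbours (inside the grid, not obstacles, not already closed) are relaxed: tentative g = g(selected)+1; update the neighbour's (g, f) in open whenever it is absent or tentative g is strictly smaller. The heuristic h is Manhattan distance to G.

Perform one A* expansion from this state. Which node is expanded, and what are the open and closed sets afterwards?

step 1: expand (1,3) (f=5, h=2) → closed; open now [(0,3) g=4 f=7, (0,4) g=3 f=7, (1,2) g=4 f=5, (1,5) g=3 f=7, (2,3) g=2 f=5, (2,5) g=2 f=7, (3,3) g=1 f=5, (3,5) g=1 f=7, (4,4) g=1 f=7]

expanded=(1,3); open=[(0,3) g=4 f=7, (0,4) g=3 f=7, (1,2) g=4 f=5, (1,5) g=3 f=7, (2,3) g=2 f=5, (2,5) g=2 f=7, (3,3) g=1 f=5, (3,5) g=1 f=7, (4,4) g=1 f=7]; closed=[(1,3), (1,4), (2,4), (3,4)]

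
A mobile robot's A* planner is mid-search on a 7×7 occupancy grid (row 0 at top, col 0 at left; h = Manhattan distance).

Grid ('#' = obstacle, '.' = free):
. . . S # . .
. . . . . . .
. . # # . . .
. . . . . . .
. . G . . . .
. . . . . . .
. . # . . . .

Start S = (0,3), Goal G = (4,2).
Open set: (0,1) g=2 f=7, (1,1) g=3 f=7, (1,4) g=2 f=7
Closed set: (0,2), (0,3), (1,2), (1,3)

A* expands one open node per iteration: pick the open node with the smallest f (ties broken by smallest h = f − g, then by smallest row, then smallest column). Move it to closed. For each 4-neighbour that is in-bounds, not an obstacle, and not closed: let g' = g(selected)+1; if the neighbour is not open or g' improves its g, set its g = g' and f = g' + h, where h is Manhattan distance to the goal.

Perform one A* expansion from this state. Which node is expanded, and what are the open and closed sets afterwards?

expanded=(1,1); open=[(0,1) g=2 f=7, (1,0) g=4 f=9, (1,4) g=2 f=7, (2,1) g=4 f=7]; closed=[(0,2), (0,3), (1,1), (1,2), (1,3)]

step 1: expand (1,1) (f=7, h=4) → closed; open now [(0,1) g=2 f=7, (1,0) g=4 f=9, (1,4) g=2 f=7, (2,1) g=4 f=7]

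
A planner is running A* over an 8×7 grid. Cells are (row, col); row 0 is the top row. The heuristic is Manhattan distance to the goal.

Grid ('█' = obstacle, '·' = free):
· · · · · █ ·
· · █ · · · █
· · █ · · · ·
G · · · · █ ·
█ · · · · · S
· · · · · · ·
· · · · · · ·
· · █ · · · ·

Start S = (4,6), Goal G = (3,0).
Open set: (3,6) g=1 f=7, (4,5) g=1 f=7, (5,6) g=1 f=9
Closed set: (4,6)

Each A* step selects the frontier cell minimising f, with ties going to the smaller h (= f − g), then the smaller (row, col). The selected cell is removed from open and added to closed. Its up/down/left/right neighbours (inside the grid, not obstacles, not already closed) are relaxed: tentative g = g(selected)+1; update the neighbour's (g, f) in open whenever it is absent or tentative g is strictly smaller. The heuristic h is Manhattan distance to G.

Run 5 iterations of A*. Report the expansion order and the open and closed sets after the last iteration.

order=[(3,6) → (4,5) → (4,4) → (3,4) → (3,3)]; open=[(2,3) g=5 f=9, (2,4) g=4 f=9, (2,6) g=2 f=9, (3,2) g=5 f=7, (4,3) g=3 f=7, (5,4) g=3 f=9, (5,5) g=2 f=9, (5,6) g=1 f=9]; closed=[(3,3), (3,4), (3,6), (4,4), (4,5), (4,6)]

step 1: expand (3,6) (f=7, h=6) → closed; open now [(2,6) g=2 f=9, (4,5) g=1 f=7, (5,6) g=1 f=9]
step 2: expand (4,5) (f=7, h=6) → closed; open now [(2,6) g=2 f=9, (4,4) g=2 f=7, (5,5) g=2 f=9, (5,6) g=1 f=9]
step 3: expand (4,4) (f=7, h=5) → closed; open now [(2,6) g=2 f=9, (3,4) g=3 f=7, (4,3) g=3 f=7, (5,4) g=3 f=9, (5,5) g=2 f=9, (5,6) g=1 f=9]
step 4: expand (3,4) (f=7, h=4) → closed; open now [(2,4) g=4 f=9, (2,6) g=2 f=9, (3,3) g=4 f=7, (4,3) g=3 f=7, (5,4) g=3 f=9, (5,5) g=2 f=9, (5,6) g=1 f=9]
step 5: expand (3,3) (f=7, h=3) → closed; open now [(2,3) g=5 f=9, (2,4) g=4 f=9, (2,6) g=2 f=9, (3,2) g=5 f=7, (4,3) g=3 f=7, (5,4) g=3 f=9, (5,5) g=2 f=9, (5,6) g=1 f=9]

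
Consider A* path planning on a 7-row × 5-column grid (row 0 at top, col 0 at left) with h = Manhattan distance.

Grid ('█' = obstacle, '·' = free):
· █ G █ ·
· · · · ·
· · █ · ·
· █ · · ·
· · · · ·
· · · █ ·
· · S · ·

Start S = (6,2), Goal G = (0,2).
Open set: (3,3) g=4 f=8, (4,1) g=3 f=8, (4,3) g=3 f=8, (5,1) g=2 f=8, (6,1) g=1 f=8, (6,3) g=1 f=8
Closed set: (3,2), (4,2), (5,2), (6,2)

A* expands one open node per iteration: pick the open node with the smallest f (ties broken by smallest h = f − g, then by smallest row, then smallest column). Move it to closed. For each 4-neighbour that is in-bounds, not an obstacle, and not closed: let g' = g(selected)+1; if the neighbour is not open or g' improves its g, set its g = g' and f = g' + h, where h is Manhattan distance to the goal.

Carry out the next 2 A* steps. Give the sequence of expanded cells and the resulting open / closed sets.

order=[(3,3) → (2,3)]; open=[(1,3) g=6 f=8, (2,4) g=6 f=10, (3,4) g=5 f=10, (4,1) g=3 f=8, (4,3) g=3 f=8, (5,1) g=2 f=8, (6,1) g=1 f=8, (6,3) g=1 f=8]; closed=[(2,3), (3,2), (3,3), (4,2), (5,2), (6,2)]

step 1: expand (3,3) (f=8, h=4) → closed; open now [(2,3) g=5 f=8, (3,4) g=5 f=10, (4,1) g=3 f=8, (4,3) g=3 f=8, (5,1) g=2 f=8, (6,1) g=1 f=8, (6,3) g=1 f=8]
step 2: expand (2,3) (f=8, h=3) → closed; open now [(1,3) g=6 f=8, (2,4) g=6 f=10, (3,4) g=5 f=10, (4,1) g=3 f=8, (4,3) g=3 f=8, (5,1) g=2 f=8, (6,1) g=1 f=8, (6,3) g=1 f=8]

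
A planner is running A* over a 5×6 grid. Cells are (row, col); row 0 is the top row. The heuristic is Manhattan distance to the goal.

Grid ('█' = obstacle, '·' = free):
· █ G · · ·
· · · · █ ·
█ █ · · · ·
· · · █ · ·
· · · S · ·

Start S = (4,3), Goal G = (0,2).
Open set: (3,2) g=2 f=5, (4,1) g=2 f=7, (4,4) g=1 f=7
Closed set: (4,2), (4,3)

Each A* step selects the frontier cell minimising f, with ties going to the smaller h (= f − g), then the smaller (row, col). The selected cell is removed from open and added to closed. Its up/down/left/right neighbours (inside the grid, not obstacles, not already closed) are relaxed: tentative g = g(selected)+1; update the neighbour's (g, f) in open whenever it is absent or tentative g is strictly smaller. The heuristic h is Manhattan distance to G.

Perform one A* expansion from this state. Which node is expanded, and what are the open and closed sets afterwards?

expanded=(3,2); open=[(2,2) g=3 f=5, (3,1) g=3 f=7, (4,1) g=2 f=7, (4,4) g=1 f=7]; closed=[(3,2), (4,2), (4,3)]

step 1: expand (3,2) (f=5, h=3) → closed; open now [(2,2) g=3 f=5, (3,1) g=3 f=7, (4,1) g=2 f=7, (4,4) g=1 f=7]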